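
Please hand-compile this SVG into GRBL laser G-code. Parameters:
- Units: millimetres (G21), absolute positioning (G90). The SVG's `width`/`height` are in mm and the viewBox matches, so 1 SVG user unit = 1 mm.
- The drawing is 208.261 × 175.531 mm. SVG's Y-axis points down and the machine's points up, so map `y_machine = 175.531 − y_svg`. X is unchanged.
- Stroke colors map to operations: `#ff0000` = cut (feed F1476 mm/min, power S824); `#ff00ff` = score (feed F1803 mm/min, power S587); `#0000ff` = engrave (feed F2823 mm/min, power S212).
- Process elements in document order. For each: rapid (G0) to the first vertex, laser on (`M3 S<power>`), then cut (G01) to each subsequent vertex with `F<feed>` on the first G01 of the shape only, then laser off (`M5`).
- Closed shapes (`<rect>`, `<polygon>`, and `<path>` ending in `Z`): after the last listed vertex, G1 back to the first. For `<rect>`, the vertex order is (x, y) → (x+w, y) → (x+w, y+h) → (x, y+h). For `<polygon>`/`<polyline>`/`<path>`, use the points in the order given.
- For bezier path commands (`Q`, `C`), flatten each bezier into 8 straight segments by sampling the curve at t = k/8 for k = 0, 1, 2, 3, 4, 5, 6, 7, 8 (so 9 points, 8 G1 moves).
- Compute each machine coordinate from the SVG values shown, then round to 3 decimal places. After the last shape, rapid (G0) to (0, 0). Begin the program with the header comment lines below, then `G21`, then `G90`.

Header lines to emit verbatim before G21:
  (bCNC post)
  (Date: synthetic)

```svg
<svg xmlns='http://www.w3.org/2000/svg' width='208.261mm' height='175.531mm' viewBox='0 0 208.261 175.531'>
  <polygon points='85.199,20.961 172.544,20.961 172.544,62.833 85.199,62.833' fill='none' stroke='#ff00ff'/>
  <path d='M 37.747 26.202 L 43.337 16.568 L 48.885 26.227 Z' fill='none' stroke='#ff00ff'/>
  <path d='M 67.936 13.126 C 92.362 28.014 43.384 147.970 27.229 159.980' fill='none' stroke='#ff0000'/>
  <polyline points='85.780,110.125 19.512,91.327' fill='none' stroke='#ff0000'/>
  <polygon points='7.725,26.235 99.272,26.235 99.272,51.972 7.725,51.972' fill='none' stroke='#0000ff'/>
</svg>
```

1 u = 1 mm; y_m = 175.531 − y.

[1] `<polygon>` rectangle, #ff00ff→score S587 F1803: (85.199,154.570) → (172.544,154.570) → (172.544,112.698) → (85.199,112.698) → (85.199,154.570) (closed)

[2] `<path>` regular polygon, #ff00ff→score S587 F1803: (37.747,149.329) → (43.337,158.963) → (48.885,149.304) → (37.747,149.329) (closed)

[3] `<path>` cubic bezier, #ff0000→cut S824 F1476: (67.936,162.405) → (73.862,152.313) → (74.152,134.867) → (70.050,112.564) → (62.800,87.899) → (53.649,63.369) → (43.840,41.470) → (34.618,24.699) → (27.229,15.551)

[4] `<polyline>` line segment, #ff0000→cut S824 F1476: (85.780,65.406) → (19.512,84.204)

[5] `<polygon>` rectangle, #0000ff→engrave S212 F2823: (7.725,149.296) → (99.272,149.296) → (99.272,123.559) → (7.725,123.559) → (7.725,149.296) (closed)

(bCNC post)
(Date: synthetic)
G21
G90
G0 X85.199 Y154.570
M3 S587
G01 X172.544 Y154.570 F1803
G01 X172.544 Y112.698
G01 X85.199 Y112.698
G01 X85.199 Y154.570
M5
G0 X37.747 Y149.329
M3 S587
G01 X43.337 Y158.963 F1803
G01 X48.885 Y149.304
G01 X37.747 Y149.329
M5
G0 X67.936 Y162.405
M3 S824
G01 X73.862 Y152.313 F1476
G01 X74.152 Y134.867
G01 X70.050 Y112.564
G01 X62.800 Y87.899
G01 X53.649 Y63.369
G01 X43.840 Y41.470
G01 X34.618 Y24.699
G01 X27.229 Y15.551
M5
G0 X85.780 Y65.406
M3 S824
G01 X19.512 Y84.204 F1476
M5
G0 X7.725 Y149.296
M3 S212
G01 X99.272 Y149.296 F2823
G01 X99.272 Y123.559
G01 X7.725 Y123.559
G01 X7.725 Y149.296
M5
G0 X0.000 Y0.000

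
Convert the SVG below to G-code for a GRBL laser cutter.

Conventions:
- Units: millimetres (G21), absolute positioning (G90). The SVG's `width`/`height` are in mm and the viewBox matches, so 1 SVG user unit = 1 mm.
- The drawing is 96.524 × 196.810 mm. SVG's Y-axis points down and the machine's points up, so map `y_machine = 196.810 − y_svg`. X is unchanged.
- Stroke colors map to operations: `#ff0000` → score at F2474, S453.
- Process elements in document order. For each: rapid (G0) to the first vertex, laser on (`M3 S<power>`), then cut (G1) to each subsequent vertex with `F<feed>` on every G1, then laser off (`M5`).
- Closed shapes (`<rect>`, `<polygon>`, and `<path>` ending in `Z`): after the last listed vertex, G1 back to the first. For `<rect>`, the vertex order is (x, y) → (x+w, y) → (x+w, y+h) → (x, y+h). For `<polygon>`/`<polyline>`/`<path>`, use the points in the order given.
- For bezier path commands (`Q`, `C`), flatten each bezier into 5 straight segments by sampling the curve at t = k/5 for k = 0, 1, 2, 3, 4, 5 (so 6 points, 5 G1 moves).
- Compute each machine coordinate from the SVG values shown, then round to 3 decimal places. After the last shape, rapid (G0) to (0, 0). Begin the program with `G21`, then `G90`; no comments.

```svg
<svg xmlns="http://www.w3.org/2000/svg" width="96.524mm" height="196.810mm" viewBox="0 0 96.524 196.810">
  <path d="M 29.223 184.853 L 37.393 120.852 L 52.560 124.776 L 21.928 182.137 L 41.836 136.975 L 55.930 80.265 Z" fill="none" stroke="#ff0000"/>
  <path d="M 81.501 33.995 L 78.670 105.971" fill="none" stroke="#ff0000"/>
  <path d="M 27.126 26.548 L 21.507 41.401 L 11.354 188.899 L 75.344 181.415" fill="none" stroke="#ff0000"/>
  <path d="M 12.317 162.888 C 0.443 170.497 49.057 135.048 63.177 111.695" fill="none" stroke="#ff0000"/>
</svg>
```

1 u = 1 mm; y_m = 196.810 − y.

[1] `<path>` closed polygon, #ff0000→score S453 F2474: (29.223,11.957) → (37.393,75.958) → (52.560,72.034) → (21.928,14.673) → (41.836,59.835) → (55.930,116.545) → (29.223,11.957) (closed)

[2] `<path>` line segment, #ff0000→score S453 F2474: (81.501,162.815) → (78.670,90.839)

[3] `<path>` open polyline, #ff0000→score S453 F2474: (27.126,170.262) → (21.507,155.409) → (11.354,7.911) → (75.344,15.395)

[4] `<path>` cubic bezier, #ff0000→score S453 F2474: (12.317,33.922) → (11.691,34.082) → (21.024,41.929) → (35.755,54.815) → (51.326,70.093) → (63.177,85.115)

G21
G90
G0 X29.223 Y11.957
M3 S453
G1 X37.393 Y75.958 F2474
G1 X52.560 Y72.034 F2474
G1 X21.928 Y14.673 F2474
G1 X41.836 Y59.835 F2474
G1 X55.930 Y116.545 F2474
G1 X29.223 Y11.957 F2474
M5
G0 X81.501 Y162.815
M3 S453
G1 X78.670 Y90.839 F2474
M5
G0 X27.126 Y170.262
M3 S453
G1 X21.507 Y155.409 F2474
G1 X11.354 Y7.911 F2474
G1 X75.344 Y15.395 F2474
M5
G0 X12.317 Y33.922
M3 S453
G1 X11.691 Y34.082 F2474
G1 X21.024 Y41.929 F2474
G1 X35.755 Y54.815 F2474
G1 X51.326 Y70.093 F2474
G1 X63.177 Y85.115 F2474
M5
G0 X0.000 Y0.000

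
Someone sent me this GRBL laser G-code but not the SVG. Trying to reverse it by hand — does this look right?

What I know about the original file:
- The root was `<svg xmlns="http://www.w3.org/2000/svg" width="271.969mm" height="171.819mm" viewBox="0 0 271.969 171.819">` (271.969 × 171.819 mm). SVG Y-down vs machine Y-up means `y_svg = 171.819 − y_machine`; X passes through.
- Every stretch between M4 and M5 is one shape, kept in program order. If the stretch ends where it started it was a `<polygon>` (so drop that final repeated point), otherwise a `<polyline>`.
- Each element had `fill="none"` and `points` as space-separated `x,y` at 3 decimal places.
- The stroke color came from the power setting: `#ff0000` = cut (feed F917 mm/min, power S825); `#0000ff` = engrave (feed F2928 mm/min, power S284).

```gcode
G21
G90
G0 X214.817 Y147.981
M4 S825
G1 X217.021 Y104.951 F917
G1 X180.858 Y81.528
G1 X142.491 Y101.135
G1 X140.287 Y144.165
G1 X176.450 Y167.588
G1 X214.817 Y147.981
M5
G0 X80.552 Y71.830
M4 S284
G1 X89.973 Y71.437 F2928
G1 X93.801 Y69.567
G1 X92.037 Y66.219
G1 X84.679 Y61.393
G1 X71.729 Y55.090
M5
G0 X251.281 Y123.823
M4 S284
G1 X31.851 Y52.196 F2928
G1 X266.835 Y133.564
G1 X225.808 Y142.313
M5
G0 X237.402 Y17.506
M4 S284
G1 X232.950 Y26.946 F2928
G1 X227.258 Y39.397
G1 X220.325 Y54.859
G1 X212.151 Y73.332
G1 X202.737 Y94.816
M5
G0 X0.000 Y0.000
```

Each laser-on run becomes one SVG element. Flip Y back into SVG space with y_svg = 171.819 − y_machine.

Run 1: power S825 maps to stroke `#ff0000` (cut). The run returns to its start, so emit a `<polygon>` with points (Y-flipped): 214.817,23.838 217.021,66.868 180.858,90.291 142.491,70.684 140.287,27.654 176.450,4.231.

Run 2: S284 ⇒ engrave layer `#0000ff`. The run is open, so emit a `<polyline>` with points (Y-flipped): 80.552,99.989 89.973,100.382 93.801,102.252 92.037,105.600 84.679,110.426 71.729,116.729.

Run 3: the run's S284 means `#0000ff` (engrave). The run is open, so emit a `<polyline>` with points (Y-flipped): 251.281,47.996 31.851,119.623 266.835,38.255 225.808,29.506.

Run 4: S284 ⇒ engrave layer `#0000ff`. The run is open, so emit a `<polyline>` with points (Y-flipped): 237.402,154.313 232.950,144.873 227.258,132.422 220.325,116.960 212.151,98.487 202.737,77.003.

<svg xmlns="http://www.w3.org/2000/svg" width="271.969mm" height="171.819mm" viewBox="0 0 271.969 171.819">
  <polygon points="214.817,23.838 217.021,66.868 180.858,90.291 142.491,70.684 140.287,27.654 176.450,4.231" fill="none" stroke="#ff0000"/>
  <polyline points="80.552,99.989 89.973,100.382 93.801,102.252 92.037,105.600 84.679,110.426 71.729,116.729" fill="none" stroke="#0000ff"/>
  <polyline points="251.281,47.996 31.851,119.623 266.835,38.255 225.808,29.506" fill="none" stroke="#0000ff"/>
  <polyline points="237.402,154.313 232.950,144.873 227.258,132.422 220.325,116.960 212.151,98.487 202.737,77.003" fill="none" stroke="#0000ff"/>
</svg>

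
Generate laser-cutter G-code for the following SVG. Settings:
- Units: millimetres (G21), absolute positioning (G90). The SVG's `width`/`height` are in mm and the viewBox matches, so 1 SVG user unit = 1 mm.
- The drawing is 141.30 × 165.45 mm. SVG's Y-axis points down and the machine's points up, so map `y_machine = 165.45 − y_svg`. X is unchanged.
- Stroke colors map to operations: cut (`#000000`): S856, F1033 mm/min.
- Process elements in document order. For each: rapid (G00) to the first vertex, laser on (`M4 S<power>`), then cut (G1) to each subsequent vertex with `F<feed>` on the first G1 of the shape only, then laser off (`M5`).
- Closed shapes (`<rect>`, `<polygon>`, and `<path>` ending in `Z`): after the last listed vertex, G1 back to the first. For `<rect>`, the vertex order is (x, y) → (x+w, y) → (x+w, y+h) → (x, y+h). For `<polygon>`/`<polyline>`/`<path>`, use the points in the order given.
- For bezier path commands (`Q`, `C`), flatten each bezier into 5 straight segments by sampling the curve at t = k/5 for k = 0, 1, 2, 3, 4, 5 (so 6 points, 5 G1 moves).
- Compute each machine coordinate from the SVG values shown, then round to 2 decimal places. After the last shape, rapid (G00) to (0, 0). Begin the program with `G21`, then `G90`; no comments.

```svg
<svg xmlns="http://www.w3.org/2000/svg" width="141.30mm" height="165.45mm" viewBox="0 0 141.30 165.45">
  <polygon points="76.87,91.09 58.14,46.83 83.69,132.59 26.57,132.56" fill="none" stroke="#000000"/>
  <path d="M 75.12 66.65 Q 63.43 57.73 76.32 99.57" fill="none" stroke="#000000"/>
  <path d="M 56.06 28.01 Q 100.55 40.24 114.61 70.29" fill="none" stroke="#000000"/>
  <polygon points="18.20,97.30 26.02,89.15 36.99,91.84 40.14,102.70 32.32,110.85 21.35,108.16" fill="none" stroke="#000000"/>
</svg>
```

G21
G90
G00 X76.87 Y74.36
M4 S856
G1 X58.14 Y118.62 F1033
G1 X83.69 Y32.86
G1 X26.57 Y32.89
G1 X76.87 Y74.36
M5
G00 X75.12 Y98.80
M4 S856
G1 X71.43 Y100.34 F1033
G1 X69.70 Y97.81
G1 X69.94 Y91.23
G1 X72.15 Y80.59
G1 X76.32 Y65.88
M5
G00 X56.06 Y137.44
M4 S856
G1 X72.64 Y131.84 F1033
G1 X86.78 Y124.80
G1 X98.49 Y116.35
G1 X107.77 Y106.47
G1 X114.61 Y95.16
M5
G00 X18.20 Y68.15
M4 S856
G1 X26.02 Y76.30 F1033
G1 X36.99 Y73.61
G1 X40.14 Y62.75
G1 X32.32 Y54.60
G1 X21.35 Y57.29
G1 X18.20 Y68.15
M5
G00 X0.00 Y0.00

viewBox `0 0 141.30 165.45` with mm width/height → 1 unit = 1 mm. Flip: y_m = 165.45 − y_svg.

**Shape 1** — `<polygon>` closed polygon, stroke `#000000` → cut (S856, F1033). Machine vertices: (76.87,74.36) → (58.14,118.62) → (83.69,32.86) → (26.57,32.89) → (76.87,74.36). Closed: final G1 returns to the first vertex.

**Shape 2** — `<path>` quadratic bezier, stroke `#000000` → cut (S856, F1033). Control points (SVG): P0=(75.12,66.65), P1=(63.43,57.73), P2=(76.32,99.57); sampled at t=k/5. Machine vertices: (75.12,98.80) → (71.43,100.34) → (69.70,97.81) → (69.94,91.23) → (72.15,80.59) → (76.32,65.88). Open path.

**Shape 3** — `<path>` quadratic bezier, stroke `#000000` → cut (S856, F1033). Control points (SVG): P0=(56.06,28.01), P1=(100.55,40.24), P2=(114.61,70.29); sampled at t=k/5. Machine vertices: (56.06,137.44) → (72.64,131.84) → (86.78,124.80) → (98.49,116.35) → (107.77,106.47) → (114.61,95.16). Open path.

**Shape 4** — `<polygon>` regular polygon, stroke `#000000` → cut (S856, F1033). Machine vertices: (18.20,68.15) → (26.02,76.30) → (36.99,73.61) → (40.14,62.75) → (32.32,54.60) → (21.35,57.29) → (18.20,68.15). Closed: final G1 returns to the first vertex.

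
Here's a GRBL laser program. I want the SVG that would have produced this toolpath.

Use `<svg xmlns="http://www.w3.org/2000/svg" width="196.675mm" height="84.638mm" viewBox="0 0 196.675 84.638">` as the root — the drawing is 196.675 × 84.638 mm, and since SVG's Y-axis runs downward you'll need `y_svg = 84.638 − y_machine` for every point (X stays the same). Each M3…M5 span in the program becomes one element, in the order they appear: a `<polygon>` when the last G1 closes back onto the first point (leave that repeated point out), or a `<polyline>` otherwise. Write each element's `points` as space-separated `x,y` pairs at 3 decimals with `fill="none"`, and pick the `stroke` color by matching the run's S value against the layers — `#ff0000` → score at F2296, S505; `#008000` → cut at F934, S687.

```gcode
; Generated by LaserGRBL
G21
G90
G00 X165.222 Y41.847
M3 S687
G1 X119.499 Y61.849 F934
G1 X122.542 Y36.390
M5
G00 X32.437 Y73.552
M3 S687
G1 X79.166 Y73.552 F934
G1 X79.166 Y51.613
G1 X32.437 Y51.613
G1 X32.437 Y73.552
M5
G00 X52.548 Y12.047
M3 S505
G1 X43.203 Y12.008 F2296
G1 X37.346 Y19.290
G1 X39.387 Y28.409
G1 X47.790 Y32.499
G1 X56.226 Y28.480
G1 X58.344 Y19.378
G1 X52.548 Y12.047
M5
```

<svg xmlns="http://www.w3.org/2000/svg" width="196.675mm" height="84.638mm" viewBox="0 0 196.675 84.638">
  <polyline points="165.222,42.791 119.499,22.789 122.542,48.248" fill="none" stroke="#008000"/>
  <polygon points="32.437,11.086 79.166,11.086 79.166,33.025 32.437,33.025" fill="none" stroke="#008000"/>
  <polygon points="52.548,72.591 43.203,72.630 37.346,65.348 39.387,56.229 47.790,52.139 56.226,56.158 58.344,65.260" fill="none" stroke="#ff0000"/>
</svg>

Machine Y-up, SVG Y-down with viewBox height 84.638, so y_svg = 84.638 − y_machine; X carries over.

Run 1: the run's S687 means `#008000` (cut). The run is open, so emit a `<polyline>` with points (Y-flipped): 165.222,42.791 119.499,22.789 122.542,48.248.

Run 2: the run's S687 means `#008000` (cut). The run returns to its start, so emit a `<polygon>` with points (Y-flipped): 32.437,11.086 79.166,11.086 79.166,33.025 32.437,33.025.

Run 3: S505 ⇒ score layer `#ff0000`. The run returns to its start, so emit a `<polygon>` with points (Y-flipped): 52.548,72.591 43.203,72.630 37.346,65.348 39.387,56.229 47.790,52.139 56.226,56.158 58.344,65.260.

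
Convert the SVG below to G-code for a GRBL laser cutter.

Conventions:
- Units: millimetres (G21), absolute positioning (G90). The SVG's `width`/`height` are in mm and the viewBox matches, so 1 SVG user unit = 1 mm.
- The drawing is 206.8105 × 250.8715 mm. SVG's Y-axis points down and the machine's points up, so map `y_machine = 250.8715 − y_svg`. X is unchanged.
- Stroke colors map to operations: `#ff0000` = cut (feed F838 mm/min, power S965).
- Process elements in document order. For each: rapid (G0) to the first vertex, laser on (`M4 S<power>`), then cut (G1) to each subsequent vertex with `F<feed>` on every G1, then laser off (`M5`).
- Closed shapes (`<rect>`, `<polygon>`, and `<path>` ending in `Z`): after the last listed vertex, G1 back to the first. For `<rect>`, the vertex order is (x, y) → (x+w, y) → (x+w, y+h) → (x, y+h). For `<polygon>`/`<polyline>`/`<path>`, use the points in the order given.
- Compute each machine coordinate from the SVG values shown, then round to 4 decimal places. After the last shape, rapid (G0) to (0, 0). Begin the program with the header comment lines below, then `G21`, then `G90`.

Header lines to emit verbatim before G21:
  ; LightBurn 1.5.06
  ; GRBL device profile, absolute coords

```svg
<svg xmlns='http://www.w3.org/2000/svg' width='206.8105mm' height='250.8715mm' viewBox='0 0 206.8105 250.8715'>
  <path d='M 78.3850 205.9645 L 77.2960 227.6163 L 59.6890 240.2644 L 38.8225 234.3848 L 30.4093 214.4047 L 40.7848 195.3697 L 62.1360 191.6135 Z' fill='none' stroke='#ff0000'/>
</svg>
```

1 u = 1 mm; y_m = 250.8715 − y.

[1] `<path>` regular polygon, #ff0000→cut S965 F838: (78.3850,44.9070) → (77.2960,23.2552) → (59.6890,10.6071) → (38.8225,16.4867) → (30.4093,36.4668) → (40.7848,55.5018) → (62.1360,59.2580) → (78.3850,44.9070) (closed)

; LightBurn 1.5.06
; GRBL device profile, absolute coords
G21
G90
G0 X78.3850 Y44.9070
M4 S965
G1 X77.2960 Y23.2552 F838
G1 X59.6890 Y10.6071 F838
G1 X38.8225 Y16.4867 F838
G1 X30.4093 Y36.4668 F838
G1 X40.7848 Y55.5018 F838
G1 X62.1360 Y59.2580 F838
G1 X78.3850 Y44.9070 F838
M5
G0 X0.0000 Y0.0000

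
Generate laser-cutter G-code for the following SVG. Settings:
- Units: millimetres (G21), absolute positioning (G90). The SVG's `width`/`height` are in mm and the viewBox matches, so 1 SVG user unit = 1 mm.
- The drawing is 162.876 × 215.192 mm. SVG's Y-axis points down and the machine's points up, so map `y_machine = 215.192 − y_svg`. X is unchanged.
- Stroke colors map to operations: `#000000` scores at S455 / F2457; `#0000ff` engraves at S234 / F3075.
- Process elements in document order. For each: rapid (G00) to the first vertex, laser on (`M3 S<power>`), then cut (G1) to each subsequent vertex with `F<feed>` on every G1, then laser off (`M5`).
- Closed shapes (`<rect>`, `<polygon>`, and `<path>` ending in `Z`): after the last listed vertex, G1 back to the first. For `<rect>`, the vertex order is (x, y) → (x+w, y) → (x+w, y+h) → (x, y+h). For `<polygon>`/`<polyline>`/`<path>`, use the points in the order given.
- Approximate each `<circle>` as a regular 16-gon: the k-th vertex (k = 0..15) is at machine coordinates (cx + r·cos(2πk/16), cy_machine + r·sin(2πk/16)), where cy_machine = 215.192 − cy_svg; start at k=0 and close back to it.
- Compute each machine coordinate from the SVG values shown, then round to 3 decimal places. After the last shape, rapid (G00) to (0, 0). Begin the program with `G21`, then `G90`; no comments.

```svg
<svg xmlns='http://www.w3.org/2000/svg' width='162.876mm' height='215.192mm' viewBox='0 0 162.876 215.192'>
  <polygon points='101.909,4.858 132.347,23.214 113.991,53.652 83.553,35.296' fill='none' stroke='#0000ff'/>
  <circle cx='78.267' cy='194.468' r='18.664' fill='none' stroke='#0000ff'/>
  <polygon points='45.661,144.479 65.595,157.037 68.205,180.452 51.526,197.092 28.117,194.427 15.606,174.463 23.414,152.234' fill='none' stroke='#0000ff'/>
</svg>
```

G21
G90
G00 X101.909 Y210.334
M3 S234
G1 X132.347 Y191.978 F3075
G1 X113.991 Y161.540 F3075
G1 X83.553 Y179.896 F3075
G1 X101.909 Y210.334 F3075
M5
G00 X96.931 Y20.724
M3 S234
G1 X95.510 Y27.866 F3075
G1 X91.464 Y33.921 F3075
G1 X85.409 Y37.967 F3075
G1 X78.267 Y39.388 F3075
G1 X71.125 Y37.967 F3075
G1 X65.070 Y33.921 F3075
G1 X61.024 Y27.866 F3075
G1 X59.603 Y20.724 F3075
G1 X61.024 Y13.582 F3075
G1 X65.070 Y7.527 F3075
G1 X71.125 Y3.481 F3075
G1 X78.267 Y2.060 F3075
G1 X85.409 Y3.481 F3075
G1 X91.464 Y7.527 F3075
G1 X95.510 Y13.582 F3075
G1 X96.931 Y20.724 F3075
M5
G00 X45.661 Y70.713
M3 S234
G1 X65.595 Y58.155 F3075
G1 X68.205 Y34.740 F3075
G1 X51.526 Y18.100 F3075
G1 X28.117 Y20.765 F3075
G1 X15.606 Y40.729 F3075
G1 X23.414 Y62.958 F3075
G1 X45.661 Y70.713 F3075
M5
G00 X0.000 Y0.000

1 u = 1 mm; y_m = 215.192 − y.

[1] `<polygon>` regular polygon, #0000ff→engrave S234 F3075: (101.909,210.334) → (132.347,191.978) → (113.991,161.540) → (83.553,179.896) → (101.909,210.334) (closed)

[2] `<circle>` circle, #0000ff→engrave S234 F3075: (96.931,20.724) → (95.510,27.866) → (91.464,33.921) → (85.409,37.967) → (78.267,39.388) → (71.125,37.967) → (65.070,33.921) → (61.024,27.866) → (59.603,20.724) → (61.024,13.582) → (65.070,7.527) → (71.125,3.481) → (78.267,2.060) → (85.409,3.481) → (91.464,7.527) → (95.510,13.582) → (96.931,20.724) (closed)

[3] `<polygon>` regular polygon, #0000ff→engrave S234 F3075: (45.661,70.713) → (65.595,58.155) → (68.205,34.740) → (51.526,18.100) → (28.117,20.765) → (15.606,40.729) → (23.414,62.958) → (45.661,70.713) (closed)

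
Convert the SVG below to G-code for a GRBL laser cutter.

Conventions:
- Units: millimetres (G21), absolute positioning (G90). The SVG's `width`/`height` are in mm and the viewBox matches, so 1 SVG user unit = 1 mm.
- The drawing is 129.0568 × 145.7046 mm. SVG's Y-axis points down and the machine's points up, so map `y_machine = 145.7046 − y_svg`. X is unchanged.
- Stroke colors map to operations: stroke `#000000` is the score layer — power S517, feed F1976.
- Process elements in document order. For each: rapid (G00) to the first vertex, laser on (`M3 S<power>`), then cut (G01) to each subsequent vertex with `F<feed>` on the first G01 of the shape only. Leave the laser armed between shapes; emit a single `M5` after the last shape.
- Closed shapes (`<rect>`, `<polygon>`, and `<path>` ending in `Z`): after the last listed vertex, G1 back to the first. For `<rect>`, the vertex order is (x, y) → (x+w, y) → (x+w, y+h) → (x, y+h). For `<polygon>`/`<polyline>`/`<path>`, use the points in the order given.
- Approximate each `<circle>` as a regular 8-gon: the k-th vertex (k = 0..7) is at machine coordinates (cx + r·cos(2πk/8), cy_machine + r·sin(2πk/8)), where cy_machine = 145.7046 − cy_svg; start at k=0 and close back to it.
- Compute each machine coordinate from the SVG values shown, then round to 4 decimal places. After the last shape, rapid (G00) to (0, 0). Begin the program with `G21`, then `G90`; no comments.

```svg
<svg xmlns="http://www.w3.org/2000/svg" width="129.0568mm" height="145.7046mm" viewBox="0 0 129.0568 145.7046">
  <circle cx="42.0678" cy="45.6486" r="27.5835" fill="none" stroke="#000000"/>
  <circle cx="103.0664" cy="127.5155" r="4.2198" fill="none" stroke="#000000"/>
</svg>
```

1 u = 1 mm; y_m = 145.7046 − y.

[1] `<circle>` circle, #000000→score S517 F1976: (69.6513,100.0560) → (61.5723,119.5605) → (42.0678,127.6395) → (22.5633,119.5605) → (14.4843,100.0560) → (22.5633,80.5515) → (42.0678,72.4725) → (61.5723,80.5515) → (69.6513,100.0560) (closed)

[2] `<circle>` circle, #000000→score S517 F1976: (107.2862,18.1891) → (106.0502,21.1729) → (103.0664,22.4089) → (100.0826,21.1729) → (98.8466,18.1891) → (100.0826,15.2053) → (103.0664,13.9693) → (106.0502,15.2053) → (107.2862,18.1891) (closed)

G21
G90
G00 X69.6513 Y100.0560
M3 S517
G01 X61.5723 Y119.5605 F1976
G01 X42.0678 Y127.6395
G01 X22.5633 Y119.5605
G01 X14.4843 Y100.0560
G01 X22.5633 Y80.5515
G01 X42.0678 Y72.4725
G01 X61.5723 Y80.5515
G01 X69.6513 Y100.0560
G00 X107.2862 Y18.1891
M3 S517
G01 X106.0502 Y21.1729 F1976
G01 X103.0664 Y22.4089
G01 X100.0826 Y21.1729
G01 X98.8466 Y18.1891
G01 X100.0826 Y15.2053
G01 X103.0664 Y13.9693
G01 X106.0502 Y15.2053
G01 X107.2862 Y18.1891
M5
G00 X0.0000 Y0.0000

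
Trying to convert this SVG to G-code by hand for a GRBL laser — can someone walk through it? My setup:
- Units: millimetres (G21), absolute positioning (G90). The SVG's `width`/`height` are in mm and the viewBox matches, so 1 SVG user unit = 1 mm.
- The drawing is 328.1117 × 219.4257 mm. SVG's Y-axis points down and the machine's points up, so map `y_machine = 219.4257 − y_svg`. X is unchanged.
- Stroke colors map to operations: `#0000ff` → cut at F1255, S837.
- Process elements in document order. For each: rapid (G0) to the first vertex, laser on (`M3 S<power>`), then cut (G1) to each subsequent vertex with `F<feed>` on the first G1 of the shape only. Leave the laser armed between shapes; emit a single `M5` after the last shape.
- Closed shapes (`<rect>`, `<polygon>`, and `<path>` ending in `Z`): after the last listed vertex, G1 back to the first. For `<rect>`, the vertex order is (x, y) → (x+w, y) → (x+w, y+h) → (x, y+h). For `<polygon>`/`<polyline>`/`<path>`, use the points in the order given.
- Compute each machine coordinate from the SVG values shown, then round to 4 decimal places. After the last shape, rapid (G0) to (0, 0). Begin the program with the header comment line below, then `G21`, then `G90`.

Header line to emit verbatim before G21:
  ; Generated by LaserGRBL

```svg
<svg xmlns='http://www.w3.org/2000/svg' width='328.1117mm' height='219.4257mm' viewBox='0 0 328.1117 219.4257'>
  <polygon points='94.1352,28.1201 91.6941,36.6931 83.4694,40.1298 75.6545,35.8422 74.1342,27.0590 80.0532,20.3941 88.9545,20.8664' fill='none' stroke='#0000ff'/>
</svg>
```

; Generated by LaserGRBL
G21
G90
G0 X94.1352 Y191.3056
M3 S837
G1 X91.6941 Y182.7326 F1255
G1 X83.4694 Y179.2959
G1 X75.6545 Y183.5835
G1 X74.1342 Y192.3667
G1 X80.0532 Y199.0316
G1 X88.9545 Y198.5593
G1 X94.1352 Y191.3056
M5
G0 X0.0000 Y0.0000

viewBox `0 0 328.1117 219.4257` with mm width/height → 1 unit = 1 mm. Flip: y_m = 219.4257 − y_svg.

**Shape 1** — `<polygon>` regular polygon, stroke `#0000ff` → cut (S837, F1255). Machine vertices: (94.1352,191.3056) → (91.6941,182.7326) → (83.4694,179.2959) → (75.6545,183.5835) → (74.1342,192.3667) → (80.0532,199.0316) → (88.9545,198.5593) → (94.1352,191.3056). Closed: final G1 returns to the first vertex.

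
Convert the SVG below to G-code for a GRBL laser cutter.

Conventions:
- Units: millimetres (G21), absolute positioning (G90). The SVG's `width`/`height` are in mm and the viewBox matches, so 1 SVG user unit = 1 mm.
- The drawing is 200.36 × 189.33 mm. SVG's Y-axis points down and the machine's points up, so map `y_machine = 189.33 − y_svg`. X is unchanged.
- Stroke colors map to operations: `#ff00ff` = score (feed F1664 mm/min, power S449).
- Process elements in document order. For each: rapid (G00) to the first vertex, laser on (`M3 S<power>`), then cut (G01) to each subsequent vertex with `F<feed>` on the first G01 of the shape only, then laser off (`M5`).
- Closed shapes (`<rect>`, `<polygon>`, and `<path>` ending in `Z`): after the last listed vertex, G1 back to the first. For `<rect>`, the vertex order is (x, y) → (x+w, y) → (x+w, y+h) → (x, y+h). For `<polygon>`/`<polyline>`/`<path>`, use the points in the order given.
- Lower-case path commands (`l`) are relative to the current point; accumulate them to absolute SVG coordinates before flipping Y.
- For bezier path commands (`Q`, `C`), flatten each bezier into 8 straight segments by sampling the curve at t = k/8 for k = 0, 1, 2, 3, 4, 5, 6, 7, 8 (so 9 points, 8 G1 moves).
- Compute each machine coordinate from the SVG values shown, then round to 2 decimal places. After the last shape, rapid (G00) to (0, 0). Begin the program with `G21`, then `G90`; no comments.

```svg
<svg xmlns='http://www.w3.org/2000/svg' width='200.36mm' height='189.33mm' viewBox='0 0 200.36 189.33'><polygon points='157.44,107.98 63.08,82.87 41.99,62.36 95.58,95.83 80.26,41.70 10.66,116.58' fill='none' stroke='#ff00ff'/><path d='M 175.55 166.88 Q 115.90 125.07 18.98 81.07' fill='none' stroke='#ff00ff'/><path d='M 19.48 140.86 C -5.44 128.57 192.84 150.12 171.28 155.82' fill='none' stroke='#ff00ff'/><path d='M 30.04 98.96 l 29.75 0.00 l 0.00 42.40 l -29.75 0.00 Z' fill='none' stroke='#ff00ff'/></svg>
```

1 u = 1 mm; y_m = 189.33 − y.

[1] `<polygon>` closed polygon, #ff00ff→score S449 F1664: (157.44,81.35) → (63.08,106.46) → (41.99,126.97) → (95.58,93.50) → (80.26,147.63) → (10.66,72.75) → (157.44,81.35) (closed)

[2] `<path>` quadratic bezier, #ff00ff→score S449 F1664: (175.55,22.45) → (160.06,32.94) → (143.40,43.49) → (125.57,54.12) → (106.58,64.81) → (86.43,75.57) → (65.11,86.40) → (42.63,97.29) → (18.98,108.26)

[3] `<path>` cubic bezier, #ff00ff→score S449 F1664: (19.48,48.47) → (19.73,51.59) → (35.72,52.12) → (62.24,50.64) → (94.12,47.74) → (126.15,43.99) → (153.15,39.98) → (169.93,36.29) → (171.28,33.51)

[4] `<path>` rectangle, #ff00ff→score S449 F1664: (30.04,90.37) → (59.79,90.37) → (59.79,47.97) → (30.04,47.97) → (30.04,90.37) (closed)

G21
G90
G00 X157.44 Y81.35
M3 S449
G01 X63.08 Y106.46 F1664
G01 X41.99 Y126.97
G01 X95.58 Y93.50
G01 X80.26 Y147.63
G01 X10.66 Y72.75
G01 X157.44 Y81.35
M5
G00 X175.55 Y22.45
M3 S449
G01 X160.06 Y32.94 F1664
G01 X143.40 Y43.49
G01 X125.57 Y54.12
G01 X106.58 Y64.81
G01 X86.43 Y75.57
G01 X65.11 Y86.40
G01 X42.63 Y97.29
G01 X18.98 Y108.26
M5
G00 X19.48 Y48.47
M3 S449
G01 X19.73 Y51.59 F1664
G01 X35.72 Y52.12
G01 X62.24 Y50.64
G01 X94.12 Y47.74
G01 X126.15 Y43.99
G01 X153.15 Y39.98
G01 X169.93 Y36.29
G01 X171.28 Y33.51
M5
G00 X30.04 Y90.37
M3 S449
G01 X59.79 Y90.37 F1664
G01 X59.79 Y47.97
G01 X30.04 Y47.97
G01 X30.04 Y90.37
M5
G00 X0.00 Y0.00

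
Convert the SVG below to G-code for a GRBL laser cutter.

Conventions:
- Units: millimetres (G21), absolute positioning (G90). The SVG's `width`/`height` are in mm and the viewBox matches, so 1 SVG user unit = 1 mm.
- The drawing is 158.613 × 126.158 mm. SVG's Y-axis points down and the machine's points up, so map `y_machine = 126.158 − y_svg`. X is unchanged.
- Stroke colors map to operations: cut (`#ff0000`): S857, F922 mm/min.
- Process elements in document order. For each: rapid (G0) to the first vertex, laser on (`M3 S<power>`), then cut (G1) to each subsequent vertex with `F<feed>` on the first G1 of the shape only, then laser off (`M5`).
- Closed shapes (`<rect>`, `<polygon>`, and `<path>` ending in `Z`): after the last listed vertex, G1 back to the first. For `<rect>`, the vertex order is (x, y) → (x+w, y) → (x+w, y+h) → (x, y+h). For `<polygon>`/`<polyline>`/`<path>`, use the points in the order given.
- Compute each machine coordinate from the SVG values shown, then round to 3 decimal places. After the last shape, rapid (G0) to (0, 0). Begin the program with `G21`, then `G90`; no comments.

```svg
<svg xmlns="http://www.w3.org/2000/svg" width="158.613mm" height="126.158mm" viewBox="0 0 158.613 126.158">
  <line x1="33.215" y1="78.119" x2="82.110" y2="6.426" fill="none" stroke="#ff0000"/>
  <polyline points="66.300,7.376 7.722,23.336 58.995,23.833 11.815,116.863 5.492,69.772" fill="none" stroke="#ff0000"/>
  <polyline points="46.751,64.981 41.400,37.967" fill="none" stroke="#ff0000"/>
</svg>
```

viewBox `0 0 158.613 126.158` with mm width/height → 1 unit = 1 mm. Flip: y_m = 126.158 − y_svg.

**Shape 1** — `<line>` line segment, stroke `#ff0000` → cut (S857, F922). Machine vertices: (33.215,48.039) → (82.110,119.732). Open path.

**Shape 2** — `<polyline>` open polyline, stroke `#ff0000` → cut (S857, F922). Machine vertices: (66.300,118.782) → (7.722,102.822) → (58.995,102.325) → (11.815,9.295) → (5.492,56.386). Open path.

**Shape 3** — `<polyline>` line segment, stroke `#ff0000` → cut (S857, F922). Machine vertices: (46.751,61.177) → (41.400,88.191). Open path.

G21
G90
G0 X33.215 Y48.039
M3 S857
G1 X82.110 Y119.732 F922
M5
G0 X66.300 Y118.782
M3 S857
G1 X7.722 Y102.822 F922
G1 X58.995 Y102.325
G1 X11.815 Y9.295
G1 X5.492 Y56.386
M5
G0 X46.751 Y61.177
M3 S857
G1 X41.400 Y88.191 F922
M5
G0 X0.000 Y0.000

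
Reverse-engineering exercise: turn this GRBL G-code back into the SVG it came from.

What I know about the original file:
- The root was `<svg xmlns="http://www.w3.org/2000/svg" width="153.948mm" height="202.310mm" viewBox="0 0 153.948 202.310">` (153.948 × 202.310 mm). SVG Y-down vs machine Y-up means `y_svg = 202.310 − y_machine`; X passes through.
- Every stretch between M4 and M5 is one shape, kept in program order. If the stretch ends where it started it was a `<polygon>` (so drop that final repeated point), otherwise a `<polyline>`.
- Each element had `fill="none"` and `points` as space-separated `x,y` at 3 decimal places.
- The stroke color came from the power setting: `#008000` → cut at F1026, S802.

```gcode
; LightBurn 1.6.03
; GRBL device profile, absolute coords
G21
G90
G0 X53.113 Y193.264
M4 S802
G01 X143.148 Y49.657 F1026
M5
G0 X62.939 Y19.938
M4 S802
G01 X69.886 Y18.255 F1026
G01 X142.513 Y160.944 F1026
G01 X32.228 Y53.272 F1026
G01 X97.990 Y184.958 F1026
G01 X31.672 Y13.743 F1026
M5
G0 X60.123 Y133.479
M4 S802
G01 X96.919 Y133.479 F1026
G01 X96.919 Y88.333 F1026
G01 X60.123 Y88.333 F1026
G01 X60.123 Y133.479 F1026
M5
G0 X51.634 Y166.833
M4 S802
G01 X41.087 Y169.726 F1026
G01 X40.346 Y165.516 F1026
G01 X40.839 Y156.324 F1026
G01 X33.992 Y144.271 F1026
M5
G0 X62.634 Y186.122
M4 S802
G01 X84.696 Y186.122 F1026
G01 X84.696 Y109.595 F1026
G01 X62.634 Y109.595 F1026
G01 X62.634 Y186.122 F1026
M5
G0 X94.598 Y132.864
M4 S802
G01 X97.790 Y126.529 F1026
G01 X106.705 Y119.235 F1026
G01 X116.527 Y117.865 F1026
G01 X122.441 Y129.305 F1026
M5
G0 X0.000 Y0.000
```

Each laser-on run becomes one SVG element. Flip Y back into SVG space with y_svg = 202.310 − y_machine. Every run uses S802, so all elements get stroke `#008000` (cut).

Run 1: The run is open, so emit a `<polyline>` with points (Y-flipped): 53.113,9.046 143.148,152.653.

Run 2: The run is open, so emit a `<polyline>` with points (Y-flipped): 62.939,182.372 69.886,184.055 142.513,41.366 32.228,149.038 97.990,17.352 31.672,188.567.

Run 3: The run returns to its start, so emit a `<polygon>` with points (Y-flipped): 60.123,68.831 96.919,68.831 96.919,113.977 60.123,113.977.

Run 4: The run is open, so emit a `<polyline>` with points (Y-flipped): 51.634,35.477 41.087,32.584 40.346,36.794 40.839,45.986 33.992,58.039.

Run 5: The run returns to its start, so emit a `<polygon>` with points (Y-flipped): 62.634,16.188 84.696,16.188 84.696,92.715 62.634,92.715.

Run 6: The run is open, so emit a `<polyline>` with points (Y-flipped): 94.598,69.446 97.790,75.781 106.705,83.075 116.527,84.445 122.441,73.005.

<svg xmlns="http://www.w3.org/2000/svg" width="153.948mm" height="202.310mm" viewBox="0 0 153.948 202.310">
  <polyline points="53.113,9.046 143.148,152.653" fill="none" stroke="#008000"/>
  <polyline points="62.939,182.372 69.886,184.055 142.513,41.366 32.228,149.038 97.990,17.352 31.672,188.567" fill="none" stroke="#008000"/>
  <polygon points="60.123,68.831 96.919,68.831 96.919,113.977 60.123,113.977" fill="none" stroke="#008000"/>
  <polyline points="51.634,35.477 41.087,32.584 40.346,36.794 40.839,45.986 33.992,58.039" fill="none" stroke="#008000"/>
  <polygon points="62.634,16.188 84.696,16.188 84.696,92.715 62.634,92.715" fill="none" stroke="#008000"/>
  <polyline points="94.598,69.446 97.790,75.781 106.705,83.075 116.527,84.445 122.441,73.005" fill="none" stroke="#008000"/>
</svg>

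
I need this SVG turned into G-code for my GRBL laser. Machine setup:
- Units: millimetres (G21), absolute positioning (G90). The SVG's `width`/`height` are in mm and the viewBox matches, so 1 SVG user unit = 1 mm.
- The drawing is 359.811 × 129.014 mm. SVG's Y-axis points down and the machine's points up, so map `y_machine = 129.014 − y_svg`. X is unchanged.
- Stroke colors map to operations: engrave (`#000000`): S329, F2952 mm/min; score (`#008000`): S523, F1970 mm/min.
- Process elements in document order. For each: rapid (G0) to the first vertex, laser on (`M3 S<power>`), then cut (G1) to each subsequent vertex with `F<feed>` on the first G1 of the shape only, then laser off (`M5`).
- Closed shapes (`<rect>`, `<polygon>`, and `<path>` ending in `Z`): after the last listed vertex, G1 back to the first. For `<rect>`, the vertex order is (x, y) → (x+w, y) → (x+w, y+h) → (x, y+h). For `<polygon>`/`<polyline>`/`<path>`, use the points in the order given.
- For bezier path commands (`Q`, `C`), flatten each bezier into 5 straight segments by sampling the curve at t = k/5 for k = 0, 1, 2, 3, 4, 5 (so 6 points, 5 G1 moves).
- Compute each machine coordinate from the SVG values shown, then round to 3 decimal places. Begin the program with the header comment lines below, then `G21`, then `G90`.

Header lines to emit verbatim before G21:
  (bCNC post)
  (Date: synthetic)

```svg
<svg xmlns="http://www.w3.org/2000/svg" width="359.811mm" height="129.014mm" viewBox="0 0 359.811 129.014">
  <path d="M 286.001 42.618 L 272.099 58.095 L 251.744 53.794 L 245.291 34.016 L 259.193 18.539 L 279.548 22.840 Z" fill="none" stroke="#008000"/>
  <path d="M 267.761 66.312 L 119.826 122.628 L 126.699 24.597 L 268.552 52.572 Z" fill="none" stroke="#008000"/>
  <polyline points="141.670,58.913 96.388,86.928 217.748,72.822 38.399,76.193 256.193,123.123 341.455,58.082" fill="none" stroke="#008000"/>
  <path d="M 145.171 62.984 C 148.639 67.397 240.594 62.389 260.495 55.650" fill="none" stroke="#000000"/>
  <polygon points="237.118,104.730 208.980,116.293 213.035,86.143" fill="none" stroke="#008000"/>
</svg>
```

1 u = 1 mm; y_m = 129.014 − y.

[1] `<path>` regular polygon, #008000→score S523 F1970: (286.001,86.396) → (272.099,70.919) → (251.744,75.220) → (245.291,94.998) → (259.193,110.475) → (279.548,106.174) → (286.001,86.396) (closed)

[2] `<path>` closed polygon, #008000→score S523 F1970: (267.761,62.702) → (119.826,6.386) → (126.699,104.417) → (268.552,76.442) → (267.761,62.702) (closed)

[3] `<polyline>` open polyline, #008000→score S523 F1970: (141.670,70.101) → (96.388,42.086) → (217.748,56.192) → (38.399,52.821) → (256.193,5.891) → (341.455,70.932)

[4] `<path>` cubic bezier, #000000→engrave S329 F2952: (145.171,66.030) → (156.586,64.451) → (181.532,64.764) → (212.303,66.600) → (241.192,69.590) → (260.495,73.364)

[5] `<polygon>` regular polygon, #008000→score S523 F1970: (237.118,24.284) → (208.980,12.721) → (213.035,42.871) → (237.118,24.284) (closed)

(bCNC post)
(Date: synthetic)
G21
G90
G0 X286.001 Y86.396
M3 S523
G1 X272.099 Y70.919 F1970
G1 X251.744 Y75.220
G1 X245.291 Y94.998
G1 X259.193 Y110.475
G1 X279.548 Y106.174
G1 X286.001 Y86.396
M5
G0 X267.761 Y62.702
M3 S523
G1 X119.826 Y6.386 F1970
G1 X126.699 Y104.417
G1 X268.552 Y76.442
G1 X267.761 Y62.702
M5
G0 X141.670 Y70.101
M3 S523
G1 X96.388 Y42.086 F1970
G1 X217.748 Y56.192
G1 X38.399 Y52.821
G1 X256.193 Y5.891
G1 X341.455 Y70.932
M5
G0 X145.171 Y66.030
M3 S329
G1 X156.586 Y64.451 F2952
G1 X181.532 Y64.764
G1 X212.303 Y66.600
G1 X241.192 Y69.590
G1 X260.495 Y73.364
M5
G0 X237.118 Y24.284
M3 S523
G1 X208.980 Y12.721 F1970
G1 X213.035 Y42.871
G1 X237.118 Y24.284
M5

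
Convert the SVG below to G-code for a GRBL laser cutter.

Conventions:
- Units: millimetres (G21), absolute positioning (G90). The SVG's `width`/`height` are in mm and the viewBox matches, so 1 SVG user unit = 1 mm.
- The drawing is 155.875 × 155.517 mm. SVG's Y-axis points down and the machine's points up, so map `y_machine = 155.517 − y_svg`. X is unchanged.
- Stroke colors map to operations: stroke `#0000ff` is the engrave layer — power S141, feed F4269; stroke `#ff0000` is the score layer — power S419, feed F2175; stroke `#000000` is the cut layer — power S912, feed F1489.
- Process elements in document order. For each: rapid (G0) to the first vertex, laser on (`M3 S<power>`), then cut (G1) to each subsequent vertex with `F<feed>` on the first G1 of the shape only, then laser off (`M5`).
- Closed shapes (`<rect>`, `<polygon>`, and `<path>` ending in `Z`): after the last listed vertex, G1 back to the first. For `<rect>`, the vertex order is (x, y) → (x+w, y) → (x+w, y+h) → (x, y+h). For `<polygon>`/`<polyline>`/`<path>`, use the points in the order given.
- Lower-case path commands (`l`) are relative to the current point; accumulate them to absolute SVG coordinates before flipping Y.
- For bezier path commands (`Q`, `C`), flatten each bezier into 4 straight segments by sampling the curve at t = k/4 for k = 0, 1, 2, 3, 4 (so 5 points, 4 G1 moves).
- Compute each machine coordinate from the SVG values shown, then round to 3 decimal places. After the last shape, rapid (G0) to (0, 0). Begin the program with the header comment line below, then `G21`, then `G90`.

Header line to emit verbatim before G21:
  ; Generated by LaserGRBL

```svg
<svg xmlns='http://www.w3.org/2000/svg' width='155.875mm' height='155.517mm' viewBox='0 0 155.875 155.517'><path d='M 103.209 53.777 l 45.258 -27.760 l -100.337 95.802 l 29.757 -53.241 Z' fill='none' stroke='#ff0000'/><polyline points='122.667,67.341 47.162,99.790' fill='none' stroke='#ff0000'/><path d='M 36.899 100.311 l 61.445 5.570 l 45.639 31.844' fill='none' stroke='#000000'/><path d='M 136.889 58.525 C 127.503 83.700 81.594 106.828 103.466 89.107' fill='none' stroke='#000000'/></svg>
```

1 u = 1 mm; y_m = 155.517 − y.

[1] `<path>` closed polygon, #ff0000→score S419 F2175: (103.209,101.740) → (148.467,129.500) → (48.130,33.698) → (77.887,86.939) → (103.209,101.740) (closed)

[2] `<polyline>` line segment, #ff0000→score S419 F2175: (122.667,88.176) → (47.162,55.727)

[3] `<path>` open polyline, #000000→cut S912 F1489: (36.899,55.206) → (98.344,49.636) → (143.983,17.792)

[4] `<path>` cubic bezier, #000000→cut S912 F1489: (136.889,96.992) → (124.631,79.101) → (108.456,65.615) → (98.141,60.172) → (103.466,66.410)

; Generated by LaserGRBL
G21
G90
G0 X103.209 Y101.740
M3 S419
G1 X148.467 Y129.500 F2175
G1 X48.130 Y33.698
G1 X77.887 Y86.939
G1 X103.209 Y101.740
M5
G0 X122.667 Y88.176
M3 S419
G1 X47.162 Y55.727 F2175
M5
G0 X36.899 Y55.206
M3 S912
G1 X98.344 Y49.636 F1489
G1 X143.983 Y17.792
M5
G0 X136.889 Y96.992
M3 S912
G1 X124.631 Y79.101 F1489
G1 X108.456 Y65.615
G1 X98.141 Y60.172
G1 X103.466 Y66.410
M5
G0 X0.000 Y0.000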